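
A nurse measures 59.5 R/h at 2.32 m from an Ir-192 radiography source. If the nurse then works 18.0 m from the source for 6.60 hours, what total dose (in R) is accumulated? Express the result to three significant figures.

Using I₁d₁² = I₂d₂², rate at 18.0 m:
59.5 × (2.32/18.0)² = 59.5 × 0.01661 = 0.9883 R/h.
Dose = rate × time = 0.9883 R/h × 6.600 h = 6.523 R.

6.52 R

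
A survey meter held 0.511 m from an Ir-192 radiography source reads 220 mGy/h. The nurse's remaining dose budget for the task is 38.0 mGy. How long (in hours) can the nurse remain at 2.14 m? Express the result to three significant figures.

3.03 h

By the inverse-square law, rate at 2.14 m:
(0.511/2.14)² = 0.05702, so 220 × 0.05702 = 12.54 mGy/h.
Stay time = 38.0 mGy ÷ 12.54 mGy/h = 3.030 h.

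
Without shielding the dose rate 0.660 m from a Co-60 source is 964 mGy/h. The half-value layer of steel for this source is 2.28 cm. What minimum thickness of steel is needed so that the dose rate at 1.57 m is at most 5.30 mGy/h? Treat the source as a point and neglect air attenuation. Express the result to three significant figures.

11.4 cm

At 1.57 m, distance alone gives 964 × (0.660/1.57)² = 964 × 0.1767 = 170.3 mGy/h.
Further attenuation needed: 170.3/5.30 = 32.13.
n = log₂(32.13) = 5.006 half-value layers.
Thickness = 5.006 × 2.28 cm = 11.41 cm.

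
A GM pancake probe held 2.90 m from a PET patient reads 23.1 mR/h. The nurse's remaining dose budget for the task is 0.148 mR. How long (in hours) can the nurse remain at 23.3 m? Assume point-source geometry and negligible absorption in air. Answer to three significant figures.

0.414 h

Using I₁d₁² = I₂d₂², rate at 23.3 m:
23.1 × (2.90/23.3)² = 23.1 × 0.01549 = 0.3578 mR/h.
Stay time = 0.148 mR ÷ 0.3578 mR/h = 0.4136 h.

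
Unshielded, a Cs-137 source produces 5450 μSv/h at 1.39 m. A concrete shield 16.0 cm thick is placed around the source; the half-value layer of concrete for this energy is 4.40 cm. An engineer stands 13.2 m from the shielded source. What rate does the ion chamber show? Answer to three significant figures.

Distance alone: (1.39/13.2)² = 0.01109, so 5450 × 0.01109 = 60.44 μSv/h.
Shield: 16.0/4.40 = 3.636 half-value layers → attenuation 2^(−3.636) = 0.08044.
Combined: 60.44 × 0.08044 = 4.862 μSv/h.

4.86 μSv/h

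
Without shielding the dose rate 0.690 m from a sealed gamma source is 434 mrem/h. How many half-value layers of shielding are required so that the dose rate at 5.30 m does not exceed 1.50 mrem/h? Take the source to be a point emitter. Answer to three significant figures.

2.29 half-value layers

At 5.30 m, distance alone gives (0.690/5.30)² = 0.01695, so 434 × 0.01695 = 7.356 mrem/h.
Further attenuation needed: 7.356/1.50 = 4.904.
n = log₂(4.904) = 2.294 half-value layers.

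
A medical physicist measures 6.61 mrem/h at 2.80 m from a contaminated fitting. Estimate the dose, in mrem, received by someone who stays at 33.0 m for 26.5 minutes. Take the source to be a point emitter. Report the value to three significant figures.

Using I₁d₁² = I₂d₂², rate at 33.0 m:
6.61 × (2.80/33.0)² = 6.61 × 0.007199 = 0.04759 mrem/h.
Dose = rate × time = 0.04759 mrem/h × 0.4417 h = 0.02102 mrem.

0.0210 mrem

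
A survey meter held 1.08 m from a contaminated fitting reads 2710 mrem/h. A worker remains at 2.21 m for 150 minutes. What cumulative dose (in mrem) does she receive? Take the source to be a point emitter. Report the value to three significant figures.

1620 mrem

Applying the 1/r² law, rate at 2.21 m:
2710 × (1.08/2.21)² = 2710 × 0.2388 = 647.1 mrem/h.
Dose = rate × time = 647.1 mrem/h × 2.500 h = 1618 mrem.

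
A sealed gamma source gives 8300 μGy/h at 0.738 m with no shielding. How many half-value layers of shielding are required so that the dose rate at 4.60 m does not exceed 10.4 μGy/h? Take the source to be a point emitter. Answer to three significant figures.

4.36 half-value layers

At 4.60 m, distance alone gives 8300 × (0.738/4.60)² = 8300 × 0.02574 = 213.6 μGy/h.
Further attenuation needed: 213.6/10.4 = 20.54.
n = log₂(20.54) = 4.360 half-value layers.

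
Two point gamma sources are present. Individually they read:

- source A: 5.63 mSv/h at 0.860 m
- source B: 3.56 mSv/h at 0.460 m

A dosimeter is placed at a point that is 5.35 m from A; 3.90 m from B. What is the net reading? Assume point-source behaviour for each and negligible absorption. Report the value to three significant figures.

0.195 mSv/h

By superposition, sum each source's inverse-square contribution:
A: 5.63 × (0.860/5.35)² = 0.1455 mSv/h
B: 3.56 × (0.460/3.90)² = 0.04953 mSv/h
Total = 0.1455 + 0.04953 = 0.1950 mSv/h.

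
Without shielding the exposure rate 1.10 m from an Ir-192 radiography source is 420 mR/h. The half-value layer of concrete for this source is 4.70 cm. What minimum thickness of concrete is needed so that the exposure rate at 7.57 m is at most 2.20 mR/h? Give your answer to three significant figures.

9.45 cm

At 7.57 m, distance alone gives 420 × (1.10/7.57)² = 420 × 0.02112 = 8.870 mR/h.
Further attenuation needed: 8.870/2.20 = 4.032.
n = log₂(4.032) = 2.011 half-value layers.
Thickness = 2.011 × 4.70 cm = 9.452 cm.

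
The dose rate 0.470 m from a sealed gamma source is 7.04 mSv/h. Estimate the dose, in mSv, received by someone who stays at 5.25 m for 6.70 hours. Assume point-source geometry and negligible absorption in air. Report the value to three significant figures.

0.378 mSv

Applying the 1/r² law, rate at 5.25 m:
(0.470/5.25)² = 0.008015, so 7.04 × 0.008015 = 0.05643 mSv/h.
Dose = rate × time = 0.05643 mSv/h × 6.700 h = 0.3781 mSv.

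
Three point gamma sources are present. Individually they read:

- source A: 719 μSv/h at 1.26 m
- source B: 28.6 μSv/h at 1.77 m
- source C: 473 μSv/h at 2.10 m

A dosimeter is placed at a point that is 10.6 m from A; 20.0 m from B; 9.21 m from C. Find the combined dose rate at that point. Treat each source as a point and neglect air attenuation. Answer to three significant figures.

35.0 μSv/h

By superposition, sum each source's inverse-square contribution:
A: 719 × (1.26/10.6)² = 10.16 μSv/h
B: 28.6 × (1.77/20.0)² = 0.2240 μSv/h
C: 473 × (2.10/9.21)² = 24.59 μSv/h
Total = 10.16 + 0.2240 + 24.59 = 34.97 μSv/h.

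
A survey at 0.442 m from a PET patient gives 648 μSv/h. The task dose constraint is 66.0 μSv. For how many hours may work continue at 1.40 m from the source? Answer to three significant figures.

Since intensity falls as 1/r², rate at 1.40 m:
(0.442/1.40)² = 0.09968, so 648 × 0.09968 = 64.59 μSv/h.
Stay time = 66.0 μSv ÷ 64.59 μSv/h = 1.022 h.

1.02 h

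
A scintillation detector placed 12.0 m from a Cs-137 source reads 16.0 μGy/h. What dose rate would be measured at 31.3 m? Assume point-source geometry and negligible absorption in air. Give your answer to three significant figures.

2.35 μGy/h

By the inverse-square law, scaling from 12.0 m to 31.3 m:
16.0 × (12.0/31.3)² = 16.0 × 0.1470 = 2.352 μGy/h.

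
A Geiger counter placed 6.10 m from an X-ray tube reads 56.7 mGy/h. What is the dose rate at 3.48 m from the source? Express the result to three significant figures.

174 mGy/h

Using I₁d₁² = I₂d₂², scaling from 6.10 m to 3.48 m:
(6.10/3.48)² = 3.073, so 56.7 × 3.073 = 174.2 mGy/h.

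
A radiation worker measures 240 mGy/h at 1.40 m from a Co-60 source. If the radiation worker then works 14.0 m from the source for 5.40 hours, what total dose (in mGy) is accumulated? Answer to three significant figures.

Since intensity falls as 1/r², rate at 14.0 m:
240 × (1.40/14.0)² = 240 × 0.01000 = 2.400 mGy/h.
Dose = rate × time = 2.400 mGy/h × 5.400 h = 12.96 mGy.

13.0 mGy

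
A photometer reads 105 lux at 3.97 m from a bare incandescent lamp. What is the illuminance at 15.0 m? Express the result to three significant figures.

Intensity scales as (d₁/d₂)², so the rate at 15.0 m is
105 × (3.97/15.0)² = 105 × 0.07005 = 7.355 lux.

7.36 lux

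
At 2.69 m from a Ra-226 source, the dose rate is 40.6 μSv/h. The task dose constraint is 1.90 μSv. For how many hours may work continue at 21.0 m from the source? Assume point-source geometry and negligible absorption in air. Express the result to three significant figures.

2.85 h

Intensity scales as (d₁/d₂)², so rate at 21.0 m:
(2.69/21.0)² = 0.01641, so 40.6 × 0.01641 = 0.6662 μSv/h.
Stay time = 1.90 μSv ÷ 0.6662 μSv/h = 2.852 h.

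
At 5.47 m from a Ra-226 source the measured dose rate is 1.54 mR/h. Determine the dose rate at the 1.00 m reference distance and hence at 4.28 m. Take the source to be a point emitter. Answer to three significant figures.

46.1 mR/h; 2.52 mR/h

Using I₁d₁² = I₂d₂²,
At 1.00 m: (5.47/1.00)² = 29.92, so 1.54 × 29.92 = 46.08 mR/h
At 4.28 m: 46.08 × (1.00/4.28)² = 46.08 × 0.05459 = 2.516 mR/h.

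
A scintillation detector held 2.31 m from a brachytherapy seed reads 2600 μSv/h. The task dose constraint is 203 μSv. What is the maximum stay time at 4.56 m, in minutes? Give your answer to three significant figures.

18.3 min

By the inverse-square law, rate at 4.56 m:
2600 × (2.31/4.56)² = 2600 × 0.2566 = 667.2 μSv/h.
Stay time = 203 μSv ÷ 667.2 μSv/h = 0.3043 h = 18.26 min.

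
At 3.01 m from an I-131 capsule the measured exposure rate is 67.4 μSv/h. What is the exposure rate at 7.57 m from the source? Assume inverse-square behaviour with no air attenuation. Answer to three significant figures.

Since intensity falls as 1/r², scaling from 3.01 m to 7.57 m:
(3.01/7.57)² = 0.1581, so 67.4 × 0.1581 = 10.66 μSv/h.

10.7 μSv/h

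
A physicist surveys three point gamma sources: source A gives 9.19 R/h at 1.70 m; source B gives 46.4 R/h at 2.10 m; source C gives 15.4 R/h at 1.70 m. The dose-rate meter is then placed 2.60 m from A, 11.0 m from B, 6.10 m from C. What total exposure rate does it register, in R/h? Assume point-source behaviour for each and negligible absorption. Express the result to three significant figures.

Each source contributes Iᵢ·(dᵢ/rᵢ)²; contributions add.
A: 9.19 × (1.70/2.60)² = 3.929 R/h
B: 46.4 × (2.10/11.0)² = 1.691 R/h
C: 15.4 × (1.70/6.10)² = 1.196 R/h
Total = 3.929 + 1.691 + 1.196 = 6.816 R/h.

6.82 R/h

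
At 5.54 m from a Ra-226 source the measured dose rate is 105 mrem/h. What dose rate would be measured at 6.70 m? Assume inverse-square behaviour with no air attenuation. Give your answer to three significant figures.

71.8 mrem/h

Using I₁d₁² = I₂d₂², scaling from 5.54 m to 6.70 m:
105 × (5.54/6.70)² = 105 × 0.6837 = 71.79 mrem/h.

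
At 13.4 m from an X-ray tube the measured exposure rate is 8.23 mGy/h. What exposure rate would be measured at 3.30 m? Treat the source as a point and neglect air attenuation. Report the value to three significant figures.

Since intensity falls as 1/r², scaling from 13.4 m to 3.30 m:
(13.4/3.30)² = 16.49, so 8.23 × 16.49 = 135.7 mGy/h.

136 mGy/h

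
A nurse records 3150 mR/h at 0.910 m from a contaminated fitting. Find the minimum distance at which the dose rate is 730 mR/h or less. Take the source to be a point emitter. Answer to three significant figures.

Since intensity falls as 1/r², d₂ = d₁·√(I₁/I₂).
I₁/I₂ = 3150/730 = 4.315, so d₂ = 0.910 × √4.315 = 1.890 m.

1.89 m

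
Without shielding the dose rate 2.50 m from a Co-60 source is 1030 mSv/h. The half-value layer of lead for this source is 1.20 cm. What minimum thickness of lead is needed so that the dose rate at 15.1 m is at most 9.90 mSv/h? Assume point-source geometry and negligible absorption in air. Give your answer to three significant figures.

At 15.1 m, distance alone gives (2.50/15.1)² = 0.02741, so 1030 × 0.02741 = 28.23 mSv/h.
Further attenuation needed: 28.23/9.90 = 2.852.
n = log₂(2.852) = 1.512 half-value layers.
Thickness = 1.512 × 1.20 cm = 1.814 cm.

1.81 cm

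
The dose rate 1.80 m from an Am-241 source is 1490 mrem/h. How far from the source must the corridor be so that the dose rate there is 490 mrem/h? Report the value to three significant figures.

Intensity scales as (d₁/d₂)², so d₂ = d₁·√(I₁/I₂).
I₁/I₂ = 1490/490 = 3.041, so d₂ = 1.80 × √3.041 = 3.139 m.

3.14 m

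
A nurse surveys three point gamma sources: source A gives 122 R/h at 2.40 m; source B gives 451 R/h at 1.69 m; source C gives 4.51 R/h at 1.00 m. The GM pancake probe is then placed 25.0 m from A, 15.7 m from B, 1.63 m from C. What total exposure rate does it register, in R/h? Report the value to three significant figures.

8.05 R/h

By superposition, sum each source's inverse-square contribution:
A: 122 × (2.40/25.0)² = 1.124 R/h
B: 451 × (1.69/15.7)² = 5.226 R/h
C: 4.51 × (1.00/1.63)² = 1.697 R/h
Total = 1.124 + 5.226 + 1.697 = 8.047 R/h.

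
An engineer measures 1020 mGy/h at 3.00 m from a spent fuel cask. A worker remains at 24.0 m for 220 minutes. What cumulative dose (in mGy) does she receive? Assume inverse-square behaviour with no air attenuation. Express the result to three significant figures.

58.4 mGy

Using I₁d₁² = I₂d₂², rate at 24.0 m:
1020 × (3.00/24.0)² = 1020 × 0.01562 = 15.93 mGy/h.
Dose = rate × time = 15.93 mGy/h × 3.667 h = 58.42 mGy.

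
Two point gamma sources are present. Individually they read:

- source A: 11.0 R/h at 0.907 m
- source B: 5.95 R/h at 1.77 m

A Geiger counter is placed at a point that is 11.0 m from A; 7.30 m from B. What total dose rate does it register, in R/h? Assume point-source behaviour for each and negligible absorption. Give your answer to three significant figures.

0.425 R/h

Each source contributes Iᵢ·(dᵢ/rᵢ)²; contributions add.
A: 11.0 × (0.907/11.0)² = 0.07479 R/h
B: 5.95 × (1.77/7.30)² = 0.3498 R/h
Total = 0.07479 + 0.3498 = 0.4246 R/h.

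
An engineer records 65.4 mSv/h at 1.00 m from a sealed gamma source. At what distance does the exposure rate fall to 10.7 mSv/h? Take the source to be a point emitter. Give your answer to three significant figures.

Applying the 1/r² law, d₂ = d₁·√(I₁/I₂).
I₁/I₂ = 65.4/10.7 = 6.112, so d₂ = 1.00 × √6.112 = 2.472 m.

2.47 m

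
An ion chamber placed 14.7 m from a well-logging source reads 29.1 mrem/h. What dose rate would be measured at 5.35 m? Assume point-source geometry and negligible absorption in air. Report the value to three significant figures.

220 mrem/h

By the inverse-square law, scaling from 14.7 m to 5.35 m:
(14.7/5.35)² = 7.550, so 29.1 × 7.550 = 219.7 mrem/h.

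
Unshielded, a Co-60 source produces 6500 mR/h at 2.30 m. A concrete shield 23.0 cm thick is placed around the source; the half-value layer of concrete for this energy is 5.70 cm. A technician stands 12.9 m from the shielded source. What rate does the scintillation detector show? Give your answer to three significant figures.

Distance alone: 6500 × (2.30/12.9)² = 6500 × 0.03179 = 206.6 mR/h.
Shield: 23.0/5.70 = 4.035 half-value layers → attenuation 2^(−4.035) = 0.06100.
Combined: 206.6 × 0.06100 = 12.60 mR/h.

12.6 mR/h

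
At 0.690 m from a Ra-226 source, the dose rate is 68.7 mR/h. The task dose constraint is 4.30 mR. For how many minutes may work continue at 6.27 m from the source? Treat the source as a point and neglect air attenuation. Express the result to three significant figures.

310 min

Since intensity falls as 1/r², rate at 6.27 m:
(0.690/6.27)² = 0.01211, so 68.7 × 0.01211 = 0.8320 mR/h.
Stay time = 4.30 mR ÷ 0.8320 mR/h = 5.168 h = 310.1 min.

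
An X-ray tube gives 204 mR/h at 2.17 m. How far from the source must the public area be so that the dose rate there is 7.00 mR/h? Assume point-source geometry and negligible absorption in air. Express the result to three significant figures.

Intensity scales as (d₁/d₂)², so d₂ = d₁·√(I₁/I₂).
I₁/I₂ = 204/7.00 = 29.14, so d₂ = 2.17 × √29.14 = 11.71 m.

11.7 m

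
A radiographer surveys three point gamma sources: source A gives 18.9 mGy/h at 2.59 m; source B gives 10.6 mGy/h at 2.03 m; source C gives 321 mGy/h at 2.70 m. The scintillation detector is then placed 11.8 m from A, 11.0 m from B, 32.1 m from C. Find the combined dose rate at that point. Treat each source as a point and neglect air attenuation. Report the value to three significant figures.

3.54 mGy/h

By superposition, sum each source's inverse-square contribution:
A: 18.9 × (2.59/11.8)² = 0.9105 mGy/h
B: 10.6 × (2.03/11.0)² = 0.3610 mGy/h
C: 321 × (2.70/32.1)² = 2.271 mGy/h
Total = 0.9105 + 0.3610 + 2.271 = 3.542 mGy/h.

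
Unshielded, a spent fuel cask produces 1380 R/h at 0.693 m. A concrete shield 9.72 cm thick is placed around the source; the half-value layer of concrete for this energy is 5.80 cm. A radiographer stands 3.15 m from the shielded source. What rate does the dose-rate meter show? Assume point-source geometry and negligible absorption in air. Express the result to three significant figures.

20.9 R/h

Distance alone: 1380 × (0.693/3.15)² = 1380 × 0.04840 = 66.79 R/h.
Shield: 9.72/5.80 = 1.676 half-value layers → attenuation 2^(−1.676) = 0.3129.
Combined: 66.79 × 0.3129 = 20.90 R/h.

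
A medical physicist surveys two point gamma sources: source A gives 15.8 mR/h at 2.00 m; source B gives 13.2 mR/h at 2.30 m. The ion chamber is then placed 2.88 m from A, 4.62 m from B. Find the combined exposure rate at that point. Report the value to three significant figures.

10.9 mR/h

By superposition, sum each source's inverse-square contribution:
A: 15.8 × (2.00/2.88)² = 7.620 mR/h
B: 13.2 × (2.30/4.62)² = 3.271 mR/h
Total = 7.620 + 3.271 = 10.89 mR/h.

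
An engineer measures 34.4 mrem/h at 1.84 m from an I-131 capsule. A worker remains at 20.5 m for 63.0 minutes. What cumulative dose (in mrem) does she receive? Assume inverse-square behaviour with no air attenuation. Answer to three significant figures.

0.291 mrem

Applying the 1/r² law, rate at 20.5 m:
(1.84/20.5)² = 0.008056, so 34.4 × 0.008056 = 0.2771 mrem/h.
Dose = rate × time = 0.2771 mrem/h × 1.050 h = 0.2910 mrem.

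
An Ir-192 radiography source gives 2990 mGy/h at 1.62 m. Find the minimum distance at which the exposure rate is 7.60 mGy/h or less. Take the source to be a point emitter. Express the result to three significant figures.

32.1 m

Applying the 1/r² law, d₂ = d₁·√(I₁/I₂).
I₁/I₂ = 2990/7.60 = 393.4, so d₂ = 1.62 × √393.4 = 32.13 m.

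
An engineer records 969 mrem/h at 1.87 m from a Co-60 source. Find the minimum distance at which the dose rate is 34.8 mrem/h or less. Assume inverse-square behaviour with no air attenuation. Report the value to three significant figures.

By the inverse-square law, d₂ = d₁·√(I₁/I₂).
I₁/I₂ = 969/34.8 = 27.84, so d₂ = 1.87 × √27.84 = 9.867 m.

9.87 m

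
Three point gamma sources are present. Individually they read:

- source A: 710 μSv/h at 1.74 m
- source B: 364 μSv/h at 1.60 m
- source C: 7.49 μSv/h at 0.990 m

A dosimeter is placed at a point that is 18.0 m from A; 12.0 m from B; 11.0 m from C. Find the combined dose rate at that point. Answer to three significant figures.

13.2 μSv/h

Each source contributes Iᵢ·(dᵢ/rᵢ)²; contributions add.
A: 710 × (1.74/18.0)² = 6.635 μSv/h
B: 364 × (1.60/12.0)² = 6.471 μSv/h
C: 7.49 × (0.990/11.0)² = 0.06067 μSv/h
Total = 6.635 + 6.471 + 0.06067 = 13.17 μSv/h.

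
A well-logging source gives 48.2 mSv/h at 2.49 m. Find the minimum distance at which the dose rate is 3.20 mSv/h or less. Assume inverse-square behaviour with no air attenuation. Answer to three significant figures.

Since intensity falls as 1/r², d₂ = d₁·√(I₁/I₂).
I₁/I₂ = 48.2/3.20 = 15.06, so d₂ = 2.49 × √15.06 = 9.663 m.

9.66 m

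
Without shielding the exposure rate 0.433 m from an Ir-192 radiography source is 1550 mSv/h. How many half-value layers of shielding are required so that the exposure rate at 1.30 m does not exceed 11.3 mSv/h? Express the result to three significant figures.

3.93 half-value layers

At 1.30 m, distance alone gives 1550 × (0.433/1.30)² = 1550 × 0.1109 = 171.9 mSv/h.
Further attenuation needed: 171.9/11.3 = 15.21.
n = log₂(15.21) = 3.927 half-value layers.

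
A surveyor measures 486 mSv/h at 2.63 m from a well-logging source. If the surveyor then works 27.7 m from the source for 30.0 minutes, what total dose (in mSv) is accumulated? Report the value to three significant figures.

Since intensity falls as 1/r², rate at 27.7 m:
486 × (2.63/27.7)² = 486 × 0.009015 = 4.381 mSv/h.
Dose = rate × time = 4.381 mSv/h × 0.5000 h = 2.191 mSv.

2.19 mSv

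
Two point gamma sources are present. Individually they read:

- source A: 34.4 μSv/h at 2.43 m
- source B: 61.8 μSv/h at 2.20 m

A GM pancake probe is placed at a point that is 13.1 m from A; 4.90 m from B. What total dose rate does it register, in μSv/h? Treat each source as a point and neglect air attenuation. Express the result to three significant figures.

By superposition, sum each source's inverse-square contribution:
A: 34.4 × (2.43/13.1)² = 1.184 μSv/h
B: 61.8 × (2.20/4.90)² = 12.46 μSv/h
Total = 1.184 + 12.46 = 13.64 μSv/h.

13.6 μSv/h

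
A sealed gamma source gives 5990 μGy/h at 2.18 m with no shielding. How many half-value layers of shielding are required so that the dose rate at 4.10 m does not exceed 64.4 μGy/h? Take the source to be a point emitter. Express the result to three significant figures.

4.72 half-value layers

At 4.10 m, distance alone gives 5990 × (2.18/4.10)² = 5990 × 0.2827 = 1693 μGy/h.
Further attenuation needed: 1693/64.4 = 26.29.
n = log₂(26.29) = 4.716 half-value layers.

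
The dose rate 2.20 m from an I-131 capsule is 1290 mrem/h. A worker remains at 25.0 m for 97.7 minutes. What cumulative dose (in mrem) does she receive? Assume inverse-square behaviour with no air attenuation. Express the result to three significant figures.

Since intensity falls as 1/r², rate at 25.0 m:
1290 × (2.20/25.0)² = 1290 × 0.007744 = 9.990 mrem/h.
Dose = rate × time = 9.990 mrem/h × 1.628 h = 16.26 mrem.

16.3 mrem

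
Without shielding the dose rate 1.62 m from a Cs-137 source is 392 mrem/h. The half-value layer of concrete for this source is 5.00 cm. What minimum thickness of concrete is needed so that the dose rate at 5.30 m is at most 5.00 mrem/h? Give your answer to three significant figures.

14.4 cm

At 5.30 m, distance alone gives 392 × (1.62/5.30)² = 392 × 0.09343 = 36.62 mrem/h.
Further attenuation needed: 36.62/5.00 = 7.324.
n = log₂(7.324) = 2.873 half-value layers.
Thickness = 2.873 × 5.00 cm = 14.37 cm.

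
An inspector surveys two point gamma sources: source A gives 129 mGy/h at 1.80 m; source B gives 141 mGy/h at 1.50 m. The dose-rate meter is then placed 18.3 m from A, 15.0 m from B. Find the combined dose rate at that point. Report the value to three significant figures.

By superposition, sum each source's inverse-square contribution:
A: 129 × (1.80/18.3)² = 1.248 mGy/h
B: 141 × (1.50/15.0)² = 1.410 mGy/h
Total = 1.248 + 1.410 = 2.658 mGy/h.

2.66 mGy/h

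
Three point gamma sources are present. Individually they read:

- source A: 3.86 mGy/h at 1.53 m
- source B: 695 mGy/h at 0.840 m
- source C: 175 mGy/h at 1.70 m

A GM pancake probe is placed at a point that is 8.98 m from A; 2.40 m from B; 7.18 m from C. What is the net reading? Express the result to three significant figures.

By superposition, sum each source's inverse-square contribution:
A: 3.86 × (1.53/8.98)² = 0.1121 mGy/h
B: 695 × (0.840/2.40)² = 85.14 mGy/h
C: 175 × (1.70/7.18)² = 9.810 mGy/h
Total = 0.1121 + 85.14 + 9.810 = 95.06 mGy/h.

95.1 mGy/h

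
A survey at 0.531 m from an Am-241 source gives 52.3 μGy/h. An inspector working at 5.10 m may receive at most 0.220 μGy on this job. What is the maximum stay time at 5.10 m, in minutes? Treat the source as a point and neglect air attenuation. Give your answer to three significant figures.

23.3 min

Applying the 1/r² law, rate at 5.10 m:
(0.531/5.10)² = 0.01084, so 52.3 × 0.01084 = 0.5669 μGy/h.
Stay time = 0.220 μGy ÷ 0.5669 μGy/h = 0.3881 h = 23.29 min.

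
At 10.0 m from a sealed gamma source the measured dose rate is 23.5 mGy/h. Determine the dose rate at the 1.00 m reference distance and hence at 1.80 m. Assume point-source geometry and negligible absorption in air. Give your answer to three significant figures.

2350 mGy/h; 725 mGy/h

Intensity scales as (d₁/d₂)², so
At 1.00 m: (10.0/1.00)² = 100.0, so 23.5 × 100.0 = 2350 mGy/h
At 1.80 m: 2350 × (1.00/1.80)² = 2350 × 0.3086 = 725.2 mGy/h.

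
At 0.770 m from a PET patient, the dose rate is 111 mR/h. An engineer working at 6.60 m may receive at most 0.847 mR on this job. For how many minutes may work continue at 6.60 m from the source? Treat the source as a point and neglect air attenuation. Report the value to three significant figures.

Since intensity falls as 1/r², rate at 6.60 m:
111 × (0.770/6.60)² = 111 × 0.01361 = 1.511 mR/h.
Stay time = 0.847 mR ÷ 1.511 mR/h = 0.5606 h = 33.64 min.

33.6 min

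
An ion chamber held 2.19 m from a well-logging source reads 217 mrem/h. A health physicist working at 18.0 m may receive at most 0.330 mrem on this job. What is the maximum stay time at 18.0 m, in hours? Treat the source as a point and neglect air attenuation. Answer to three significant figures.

By the inverse-square law, rate at 18.0 m:
(2.19/18.0)² = 0.01480, so 217 × 0.01480 = 3.212 mrem/h.
Stay time = 0.330 mrem ÷ 3.212 mrem/h = 0.1027 h.

0.103 h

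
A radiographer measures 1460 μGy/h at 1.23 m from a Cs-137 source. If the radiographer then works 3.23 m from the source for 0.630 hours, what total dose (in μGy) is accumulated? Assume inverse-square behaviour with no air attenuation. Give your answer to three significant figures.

133 μGy

Intensity scales as (d₁/d₂)², so rate at 3.23 m:
(1.23/3.23)² = 0.1450, so 1460 × 0.1450 = 211.7 μGy/h.
Dose = rate × time = 211.7 μGy/h × 0.6300 h = 133.4 μGy.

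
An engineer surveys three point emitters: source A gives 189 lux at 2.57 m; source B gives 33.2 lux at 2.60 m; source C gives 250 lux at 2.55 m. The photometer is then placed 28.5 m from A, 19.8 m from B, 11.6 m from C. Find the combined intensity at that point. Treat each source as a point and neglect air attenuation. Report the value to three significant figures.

Each source contributes Iᵢ·(dᵢ/rᵢ)²; contributions add.
A: 189 × (2.57/28.5)² = 1.537 lux
B: 33.2 × (2.60/19.8)² = 0.5725 lux
C: 250 × (2.55/11.6)² = 12.08 lux
Total = 1.537 + 0.5725 + 12.08 = 14.19 lux.

14.2 lux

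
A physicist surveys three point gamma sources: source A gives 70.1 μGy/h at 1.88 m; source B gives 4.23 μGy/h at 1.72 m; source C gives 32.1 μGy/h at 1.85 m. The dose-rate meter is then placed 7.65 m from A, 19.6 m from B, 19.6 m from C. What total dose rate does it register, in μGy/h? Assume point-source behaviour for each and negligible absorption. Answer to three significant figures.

4.55 μGy/h

Each source contributes Iᵢ·(dᵢ/rᵢ)²; contributions add.
A: 70.1 × (1.88/7.65)² = 4.234 μGy/h
B: 4.23 × (1.72/19.6)² = 0.03258 μGy/h
C: 32.1 × (1.85/19.6)² = 0.2860 μGy/h
Total = 4.234 + 0.03258 + 0.2860 = 4.553 μGy/h.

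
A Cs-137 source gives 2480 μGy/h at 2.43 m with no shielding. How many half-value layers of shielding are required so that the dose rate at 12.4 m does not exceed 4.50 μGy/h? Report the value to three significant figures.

At 12.4 m, distance alone gives (2.43/12.4)² = 0.03840, so 2480 × 0.03840 = 95.23 μGy/h.
Further attenuation needed: 95.23/4.50 = 21.16.
n = log₂(21.16) = 4.403 half-value layers.

4.40 half-value layers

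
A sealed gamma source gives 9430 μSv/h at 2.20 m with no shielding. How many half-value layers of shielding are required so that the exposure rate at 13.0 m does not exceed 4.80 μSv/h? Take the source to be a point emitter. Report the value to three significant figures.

5.81 half-value layers

At 13.0 m, distance alone gives (2.20/13.0)² = 0.02864, so 9430 × 0.02864 = 270.1 μSv/h.
Further attenuation needed: 270.1/4.80 = 56.27.
n = log₂(56.27) = 5.814 half-value layers.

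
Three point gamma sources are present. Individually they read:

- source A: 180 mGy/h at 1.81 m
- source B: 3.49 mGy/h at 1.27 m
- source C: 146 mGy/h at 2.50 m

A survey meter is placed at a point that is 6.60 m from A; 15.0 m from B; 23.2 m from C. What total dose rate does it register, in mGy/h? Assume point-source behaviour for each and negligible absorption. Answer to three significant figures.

15.3 mGy/h

By superposition, sum each source's inverse-square contribution:
A: 180 × (1.81/6.60)² = 13.54 mGy/h
B: 3.49 × (1.27/15.0)² = 0.02502 mGy/h
C: 146 × (2.50/23.2)² = 1.695 mGy/h
Total = 13.54 + 0.02502 + 1.695 = 15.26 mGy/h.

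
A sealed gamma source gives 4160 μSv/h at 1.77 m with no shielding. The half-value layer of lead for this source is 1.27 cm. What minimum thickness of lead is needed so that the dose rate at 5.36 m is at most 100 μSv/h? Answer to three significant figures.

2.77 cm

At 5.36 m, distance alone gives 4160 × (1.77/5.36)² = 4160 × 0.1090 = 453.4 μSv/h.
Further attenuation needed: 453.4/100 = 4.534.
n = log₂(4.534) = 2.181 half-value layers.
Thickness = 2.181 × 1.27 cm = 2.770 cm.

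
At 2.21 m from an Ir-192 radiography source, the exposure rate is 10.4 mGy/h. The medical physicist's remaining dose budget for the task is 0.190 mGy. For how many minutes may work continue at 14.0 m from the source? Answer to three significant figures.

44.0 min

By the inverse-square law, rate at 14.0 m:
(2.21/14.0)² = 0.02492, so 10.4 × 0.02492 = 0.2592 mGy/h.
Stay time = 0.190 mGy ÷ 0.2592 mGy/h = 0.7330 h = 43.98 min.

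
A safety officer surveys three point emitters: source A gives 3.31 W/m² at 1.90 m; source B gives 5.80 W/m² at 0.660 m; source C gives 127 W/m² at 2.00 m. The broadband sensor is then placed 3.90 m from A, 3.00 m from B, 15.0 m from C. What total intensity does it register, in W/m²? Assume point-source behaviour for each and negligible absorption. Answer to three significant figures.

Each source contributes Iᵢ·(dᵢ/rᵢ)²; contributions add.
A: 3.31 × (1.90/3.90)² = 0.7856 W/m²
B: 5.80 × (0.660/3.00)² = 0.2807 W/m²
C: 127 × (2.00/15.0)² = 2.258 W/m²
Total = 0.7856 + 0.2807 + 2.258 = 3.324 W/m².

3.32 W/m²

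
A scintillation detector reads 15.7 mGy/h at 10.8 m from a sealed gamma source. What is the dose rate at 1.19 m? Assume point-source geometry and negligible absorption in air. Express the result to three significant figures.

1290 mGy/h

Intensity scales as (d₁/d₂)², so the rate at 1.19 m is
15.7 × (10.8/1.19)² = 15.7 × 82.37 = 1293 mGy/h.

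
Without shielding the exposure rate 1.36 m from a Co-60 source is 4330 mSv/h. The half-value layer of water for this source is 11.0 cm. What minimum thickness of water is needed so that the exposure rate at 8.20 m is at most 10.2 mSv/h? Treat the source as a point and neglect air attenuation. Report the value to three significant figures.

At 8.20 m, distance alone gives 4330 × (1.36/8.20)² = 4330 × 0.02751 = 119.1 mSv/h.
Further attenuation needed: 119.1/10.2 = 11.68.
n = log₂(11.68) = 3.546 half-value layers.
Thickness = 3.546 × 11.0 cm = 39.01 cm.

39.0 cm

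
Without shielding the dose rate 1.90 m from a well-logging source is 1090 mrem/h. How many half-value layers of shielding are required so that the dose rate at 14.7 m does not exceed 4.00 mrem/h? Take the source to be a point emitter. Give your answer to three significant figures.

At 14.7 m, distance alone gives 1090 × (1.90/14.7)² = 1090 × 0.01671 = 18.21 mrem/h.
Further attenuation needed: 18.21/4.00 = 4.553.
n = log₂(4.553) = 2.187 half-value layers.

2.19 half-value layers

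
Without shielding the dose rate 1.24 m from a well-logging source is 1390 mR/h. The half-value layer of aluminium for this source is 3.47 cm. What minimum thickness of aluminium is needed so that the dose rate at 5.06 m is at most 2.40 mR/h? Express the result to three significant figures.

At 5.06 m, distance alone gives 1390 × (1.24/5.06)² = 1390 × 0.06005 = 83.47 mR/h.
Further attenuation needed: 83.47/2.40 = 34.78.
n = log₂(34.78) = 5.120 half-value layers.
Thickness = 5.120 × 3.47 cm = 17.77 cm.

17.8 cm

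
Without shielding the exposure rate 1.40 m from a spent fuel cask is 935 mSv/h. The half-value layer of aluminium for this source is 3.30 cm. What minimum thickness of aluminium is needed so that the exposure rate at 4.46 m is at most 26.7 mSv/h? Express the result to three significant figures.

5.90 cm

At 4.46 m, distance alone gives 935 × (1.40/4.46)² = 935 × 0.09853 = 92.13 mSv/h.
Further attenuation needed: 92.13/26.7 = 3.451.
n = log₂(3.451) = 1.787 half-value layers.
Thickness = 1.787 × 3.30 cm = 5.897 cm.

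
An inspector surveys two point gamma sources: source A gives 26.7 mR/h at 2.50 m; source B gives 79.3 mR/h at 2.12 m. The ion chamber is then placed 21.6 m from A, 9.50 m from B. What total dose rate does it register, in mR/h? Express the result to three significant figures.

By superposition, sum each source's inverse-square contribution:
A: 26.7 × (2.50/21.6)² = 0.3577 mR/h
B: 79.3 × (2.12/9.50)² = 3.949 mR/h
Total = 0.3577 + 3.949 = 4.307 mR/h.

4.31 mR/h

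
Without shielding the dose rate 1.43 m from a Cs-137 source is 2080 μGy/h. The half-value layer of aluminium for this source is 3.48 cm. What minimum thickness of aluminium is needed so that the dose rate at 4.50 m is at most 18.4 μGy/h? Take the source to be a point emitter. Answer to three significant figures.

12.2 cm

At 4.50 m, distance alone gives 2080 × (1.43/4.50)² = 2080 × 0.1010 = 210.1 μGy/h.
Further attenuation needed: 210.1/18.4 = 11.42.
n = log₂(11.42) = 3.513 half-value layers.
Thickness = 3.513 × 3.48 cm = 12.23 cm.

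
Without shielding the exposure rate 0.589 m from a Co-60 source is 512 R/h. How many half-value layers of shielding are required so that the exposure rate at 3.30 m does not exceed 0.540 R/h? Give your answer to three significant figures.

4.92 half-value layers

At 3.30 m, distance alone gives 512 × (0.589/3.30)² = 512 × 0.03186 = 16.31 R/h.
Further attenuation needed: 16.31/0.540 = 30.20.
n = log₂(30.20) = 4.916 half-value layers.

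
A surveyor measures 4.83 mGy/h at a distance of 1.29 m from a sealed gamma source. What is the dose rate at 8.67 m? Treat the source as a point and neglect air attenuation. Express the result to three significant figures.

0.107 mGy/h

Since intensity falls as 1/r², the rate at 8.67 m is
(1.29/8.67)² = 0.02214, so 4.83 × 0.02214 = 0.1069 mGy/h.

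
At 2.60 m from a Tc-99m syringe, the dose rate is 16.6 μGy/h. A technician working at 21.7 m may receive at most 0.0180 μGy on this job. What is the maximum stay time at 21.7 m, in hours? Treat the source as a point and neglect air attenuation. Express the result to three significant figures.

By the inverse-square law, rate at 21.7 m:
(2.60/21.7)² = 0.01436, so 16.6 × 0.01436 = 0.2384 μGy/h.
Stay time = 0.0180 μGy ÷ 0.2384 μGy/h = 0.07550 h.

0.0755 h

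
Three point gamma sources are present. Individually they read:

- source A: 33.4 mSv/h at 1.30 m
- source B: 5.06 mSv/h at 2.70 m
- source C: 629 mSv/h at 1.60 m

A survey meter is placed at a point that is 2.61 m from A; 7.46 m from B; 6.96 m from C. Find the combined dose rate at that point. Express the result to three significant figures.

42.2 mSv/h

By superposition, sum each source's inverse-square contribution:
A: 33.4 × (1.30/2.61)² = 8.286 mSv/h
B: 5.06 × (2.70/7.46)² = 0.6628 mSv/h
C: 629 × (1.60/6.96)² = 33.24 mSv/h
Total = 8.286 + 0.6628 + 33.24 = 42.19 mSv/h.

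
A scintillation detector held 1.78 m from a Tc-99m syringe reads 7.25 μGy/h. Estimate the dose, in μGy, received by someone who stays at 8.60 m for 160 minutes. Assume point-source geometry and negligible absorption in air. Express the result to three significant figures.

0.828 μGy

By the inverse-square law, rate at 8.60 m:
7.25 × (1.78/8.60)² = 7.25 × 0.04284 = 0.3106 μGy/h.
Dose = rate × time = 0.3106 μGy/h × 2.667 h = 0.8284 μGy.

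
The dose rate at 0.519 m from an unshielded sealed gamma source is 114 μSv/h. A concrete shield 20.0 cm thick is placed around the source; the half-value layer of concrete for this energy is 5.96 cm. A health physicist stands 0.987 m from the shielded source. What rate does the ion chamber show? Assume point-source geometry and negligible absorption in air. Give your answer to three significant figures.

3.08 μSv/h

Distance alone: (0.519/0.987)² = 0.2765, so 114 × 0.2765 = 31.52 μSv/h.
Shield: 20.0/5.96 = 3.356 half-value layers → attenuation 2^(−3.356) = 0.09767.
Combined: 31.52 × 0.09767 = 3.079 μSv/h.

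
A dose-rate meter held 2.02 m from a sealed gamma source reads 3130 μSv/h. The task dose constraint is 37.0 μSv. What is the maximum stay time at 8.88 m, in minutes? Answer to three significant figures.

Applying the 1/r² law, rate at 8.88 m:
(2.02/8.88)² = 0.05175, so 3130 × 0.05175 = 162.0 μSv/h.
Stay time = 37.0 μSv ÷ 162.0 μSv/h = 0.2284 h = 13.70 min.

13.7 min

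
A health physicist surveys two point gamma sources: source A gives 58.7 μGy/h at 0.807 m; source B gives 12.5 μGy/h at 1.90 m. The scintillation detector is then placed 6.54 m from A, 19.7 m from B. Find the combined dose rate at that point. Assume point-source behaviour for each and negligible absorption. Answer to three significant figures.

1.01 μGy/h

Each source contributes Iᵢ·(dᵢ/rᵢ)²; contributions add.
A: 58.7 × (0.807/6.54)² = 0.8938 μGy/h
B: 12.5 × (1.90/19.7)² = 0.1163 μGy/h
Total = 0.8938 + 0.1163 = 1.010 μGy/h.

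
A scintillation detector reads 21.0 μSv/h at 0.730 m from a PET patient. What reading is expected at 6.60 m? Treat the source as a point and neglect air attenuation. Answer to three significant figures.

0.257 μSv/h

By the inverse-square law, the rate at 6.60 m is
21.0 × (0.730/6.60)² = 21.0 × 0.01223 = 0.2568 μSv/h.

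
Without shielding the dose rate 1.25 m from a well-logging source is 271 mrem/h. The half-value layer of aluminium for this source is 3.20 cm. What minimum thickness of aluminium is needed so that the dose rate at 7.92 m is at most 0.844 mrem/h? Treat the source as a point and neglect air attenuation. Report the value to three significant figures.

9.60 cm

At 7.92 m, distance alone gives (1.25/7.92)² = 0.02491, so 271 × 0.02491 = 6.751 mrem/h.
Further attenuation needed: 6.751/0.844 = 7.999.
n = log₂(7.999) = 3.000 half-value layers.
Thickness = 3.000 × 3.20 cm = 9.600 cm.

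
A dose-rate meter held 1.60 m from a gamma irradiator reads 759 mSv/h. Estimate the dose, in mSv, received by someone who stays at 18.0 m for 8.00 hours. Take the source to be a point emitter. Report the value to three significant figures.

Since intensity falls as 1/r², rate at 18.0 m:
(1.60/18.0)² = 0.007901, so 759 × 0.007901 = 5.997 mSv/h.
Dose = rate × time = 5.997 mSv/h × 8.000 h = 47.98 mSv.

48.0 mSv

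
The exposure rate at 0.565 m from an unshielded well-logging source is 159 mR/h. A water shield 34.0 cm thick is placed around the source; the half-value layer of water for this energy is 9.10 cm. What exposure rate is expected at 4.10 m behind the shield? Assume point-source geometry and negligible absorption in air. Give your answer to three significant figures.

0.227 mR/h

Distance alone: (0.565/4.10)² = 0.01899, so 159 × 0.01899 = 3.019 mR/h.
Shield: 34.0/9.10 = 3.736 half-value layers → attenuation 2^(−3.736) = 0.07505.
Combined: 3.019 × 0.07505 = 0.2266 mR/h.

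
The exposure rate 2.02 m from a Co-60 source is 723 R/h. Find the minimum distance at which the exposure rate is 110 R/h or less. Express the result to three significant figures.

Using I₁d₁² = I₂d₂², d₂ = d₁·√(I₁/I₂).
I₁/I₂ = 723/110 = 6.573, so d₂ = 2.02 × √6.573 = 5.179 m.

5.18 m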